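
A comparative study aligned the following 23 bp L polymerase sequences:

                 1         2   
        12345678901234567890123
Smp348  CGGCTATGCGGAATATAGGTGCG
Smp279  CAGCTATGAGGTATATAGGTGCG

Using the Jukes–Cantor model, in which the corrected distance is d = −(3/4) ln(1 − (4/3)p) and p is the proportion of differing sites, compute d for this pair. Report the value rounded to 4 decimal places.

0.1433

Mismatches occur at site 2 (G→A), site 9 (C→A), site 12 (A→T).
p = 3/23 = 0.130435.
d = −0.75 · ln(1 − (4/3)·0.130435) = −0.75 · ln(0.826087) = −0.75 · (-0.191055) = 0.1433.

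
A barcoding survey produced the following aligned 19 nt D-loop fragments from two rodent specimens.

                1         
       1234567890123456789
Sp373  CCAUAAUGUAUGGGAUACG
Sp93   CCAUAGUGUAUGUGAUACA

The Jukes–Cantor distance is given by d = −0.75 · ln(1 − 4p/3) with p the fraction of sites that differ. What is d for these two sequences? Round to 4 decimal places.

The sequences differ at positions 6 (A/G), 13 (G/U), 19 (G/A).
p = 3/19 = 0.157895.
d = −0.75 · ln(1 − (4/3)·0.157895) = −0.75 · ln(0.789473) = −0.75 · (-0.236390) = 0.1773.

0.1773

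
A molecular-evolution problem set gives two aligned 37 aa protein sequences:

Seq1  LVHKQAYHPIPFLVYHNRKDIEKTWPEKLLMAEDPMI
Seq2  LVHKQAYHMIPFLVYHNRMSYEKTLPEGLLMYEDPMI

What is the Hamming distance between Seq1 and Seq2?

7

Mismatches occur at site 9 (P→M), site 19 (K→M), site 20 (D→S), site 21 (I→Y), site 25 (W→L), site 28 (K→G), site 32 (A→Y).
That gives 7 mismatches out of 37 aligned sites, so the Hamming distance is 7.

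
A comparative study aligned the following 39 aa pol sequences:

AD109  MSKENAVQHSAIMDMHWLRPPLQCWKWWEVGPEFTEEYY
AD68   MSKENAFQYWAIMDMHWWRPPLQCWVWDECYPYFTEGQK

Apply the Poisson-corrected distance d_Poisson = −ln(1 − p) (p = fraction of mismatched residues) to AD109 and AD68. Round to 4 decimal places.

0.3677

Differing sites — 7:V/F; 9:H/Y; 10:S/W; 18:L/W; 26:K/V; 28:W/D; 30:V/C; 31:G/Y; 33:E/Y; 37:E/G; 38:Y/Q; 39:Y/K.
p = 12/39 = 0.307692.
d = −ln(1 − 0.307692) = −ln(0.692308) = 0.3677.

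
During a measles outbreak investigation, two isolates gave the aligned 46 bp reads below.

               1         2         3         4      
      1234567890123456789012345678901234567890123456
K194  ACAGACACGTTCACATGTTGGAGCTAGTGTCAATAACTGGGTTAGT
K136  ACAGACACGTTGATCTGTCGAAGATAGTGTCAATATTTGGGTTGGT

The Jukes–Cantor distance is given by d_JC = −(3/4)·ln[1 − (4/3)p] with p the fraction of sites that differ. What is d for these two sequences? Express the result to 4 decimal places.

Mismatches occur at site 12 (C→G), site 14 (C→T), site 15 (A→C), site 19 (T→C), site 21 (G→A), site 24 (C→A), site 36 (A→T), site 37 (C→T), site 44 (A→G).
p = 9/46 = 0.195652.
d = −0.75 · ln(1 − (4/3)·0.195652) = −0.75 · ln(0.739131) = −0.75 · (-0.302280) = 0.2267.

0.2267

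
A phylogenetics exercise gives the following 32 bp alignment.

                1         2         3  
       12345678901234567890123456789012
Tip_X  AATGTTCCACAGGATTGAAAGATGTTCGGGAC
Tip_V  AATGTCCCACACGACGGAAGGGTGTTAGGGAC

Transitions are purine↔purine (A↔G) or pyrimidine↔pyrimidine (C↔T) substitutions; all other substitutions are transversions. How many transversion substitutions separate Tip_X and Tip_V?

3

The sequences differ at positions 6 (T/C, transition), 12 (G/C, transversion), 15 (T/C, transition), 16 (T/G, transversion), 20 (A/G, transition), 22 (A/G, transition), 27 (C/A, transversion).
Of the 7 differences, 4 transitions and 3 transversions, so the answer is 3.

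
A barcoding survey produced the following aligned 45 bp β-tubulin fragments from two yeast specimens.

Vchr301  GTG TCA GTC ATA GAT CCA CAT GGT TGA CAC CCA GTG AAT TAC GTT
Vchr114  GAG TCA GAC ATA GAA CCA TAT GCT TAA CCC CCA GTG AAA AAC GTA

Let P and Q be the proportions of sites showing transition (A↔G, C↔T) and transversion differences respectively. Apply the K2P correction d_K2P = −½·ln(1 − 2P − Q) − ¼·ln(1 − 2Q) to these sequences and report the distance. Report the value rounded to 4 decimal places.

0.2649

The sequences differ at positions 2 (T/A, transversion), 8 (T/A, transversion), 15 (T/A, transversion), 19 (C/T, transition), 23 (G/C, transversion), 26 (G/A, transition), 29 (A/C, transversion), 39 (T/A, transversion), 40 (T/A, transversion), 45 (T/A, transversion).
Of the 10 differences, 2 transitions and 8 transversions over 45 sites: P = 2/45 = 0.044444, Q = 8/45 = 0.177778.
d = −0.5·ln(0.733334) − 0.25·ln(0.644444) = −0.5·(-0.310154) − 0.25·(-0.439367) = 0.2649.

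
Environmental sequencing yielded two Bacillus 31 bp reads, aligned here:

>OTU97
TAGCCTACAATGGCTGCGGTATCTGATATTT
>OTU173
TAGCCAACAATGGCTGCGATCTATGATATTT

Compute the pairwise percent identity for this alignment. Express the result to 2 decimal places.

The sequences differ at positions 6 (T/A), 19 (G/A), 21 (A/C), 23 (C/A).
27 of the 31 sites match, so the percent identity is 27/31 × 100 = 87.10%.

87.10%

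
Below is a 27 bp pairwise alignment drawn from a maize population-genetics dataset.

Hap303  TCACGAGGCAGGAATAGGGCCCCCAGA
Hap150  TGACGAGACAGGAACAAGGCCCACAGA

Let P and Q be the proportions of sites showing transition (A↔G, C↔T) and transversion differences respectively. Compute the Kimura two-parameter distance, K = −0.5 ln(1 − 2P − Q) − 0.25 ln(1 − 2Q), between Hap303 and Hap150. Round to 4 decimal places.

The sequences differ at positions 2 (C/G, transversion), 8 (G/A, transition), 15 (T/C, transition), 17 (G/A, transition), 23 (C/A, transversion).
Of the 5 differences, 3 transitions and 2 transversions over 27 sites: P = 3/27 = 0.111111, Q = 2/27 = 0.074074.
d = −0.5·ln(0.703704) − 0.25·ln(0.851852) = −0.5·(-0.351397) − 0.25·(-0.160342) = 0.2158.

0.2158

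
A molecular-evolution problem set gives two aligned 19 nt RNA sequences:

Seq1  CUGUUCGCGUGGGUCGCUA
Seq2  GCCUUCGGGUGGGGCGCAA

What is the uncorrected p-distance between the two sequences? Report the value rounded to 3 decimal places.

0.316

The sequences differ at positions 1 (C/G), 2 (U/C), 3 (G/C), 8 (C/G), 14 (U/G), 18 (U/A).
There are 6 differences over 19 sites, so p = 6/19 = 0.316.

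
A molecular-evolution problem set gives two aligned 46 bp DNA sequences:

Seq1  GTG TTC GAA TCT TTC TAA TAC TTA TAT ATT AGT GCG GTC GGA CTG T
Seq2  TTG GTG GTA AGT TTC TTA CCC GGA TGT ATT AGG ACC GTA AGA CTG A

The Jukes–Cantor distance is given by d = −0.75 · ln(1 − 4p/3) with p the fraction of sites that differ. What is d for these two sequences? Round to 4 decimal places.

0.5532

Differing sites — 1:G/T; 4:T/G; 6:C/G; 8:A/T; 10:T/A; 11:C/G; 17:A/T; 19:T/C; 20:A/C; 22:T/G; 23:T/G; 26:A/G; 33:T/G; 34:G/A; 36:G/C; 39:C/A; 40:G/A; 46:T/A.
p = 18/46 = 0.391304.
d = −0.75 · ln(1 − (4/3)·0.391304) = −0.75 · ln(0.478261) = −0.75 · (-0.737599) = 0.5532.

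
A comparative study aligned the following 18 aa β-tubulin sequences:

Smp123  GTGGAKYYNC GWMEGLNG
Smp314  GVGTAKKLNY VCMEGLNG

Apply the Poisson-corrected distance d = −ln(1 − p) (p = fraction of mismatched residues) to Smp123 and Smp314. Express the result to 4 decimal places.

0.4925

Differing sites — 2:T/V; 4:G/T; 7:Y/K; 8:Y/L; 10:C/Y; 11:G/V; 12:W/C.
p = 7/18 = 0.388889.
d = −ln(1 − 0.388889) = −ln(0.611111) = 0.4925.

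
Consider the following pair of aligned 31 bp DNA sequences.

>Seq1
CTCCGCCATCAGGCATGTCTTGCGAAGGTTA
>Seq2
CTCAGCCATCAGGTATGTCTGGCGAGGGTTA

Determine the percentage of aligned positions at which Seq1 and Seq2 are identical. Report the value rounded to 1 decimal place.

87.1%

Mismatches occur at site 4 (C/A), site 14 (C/T), site 21 (T/G), site 26 (A/G).
27 of the 31 sites match, so the percent identity is 27/31 × 100 = 87.1%.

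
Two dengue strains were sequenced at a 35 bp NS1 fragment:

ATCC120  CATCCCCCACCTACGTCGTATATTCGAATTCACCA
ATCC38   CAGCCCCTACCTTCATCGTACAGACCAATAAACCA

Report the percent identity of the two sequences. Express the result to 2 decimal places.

The sequences differ at positions 3 (T/G), 8 (C/T), 13 (A/T), 15 (G/A), 21 (T/C), 23 (T/G), 24 (T/A), 26 (G/C), 30 (T/A), 31 (C/A).
25 of the 35 sites match, so the percent identity is 25/35 × 100 = 71.43%.

71.43%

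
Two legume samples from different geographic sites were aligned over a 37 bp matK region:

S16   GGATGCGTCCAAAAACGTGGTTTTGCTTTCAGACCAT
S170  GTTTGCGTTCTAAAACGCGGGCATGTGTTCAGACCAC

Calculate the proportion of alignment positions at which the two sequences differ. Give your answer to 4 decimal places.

The sequences differ at positions 2 (G/T), 3 (A/T), 9 (C/T), 11 (A/T), 18 (T/C), 21 (T/G), 22 (T/C), 23 (T/A), 26 (C/T), 27 (T/G), 37 (T/C).
There are 11 differences over 37 sites, so p = 11/37 = 0.2973.

0.2973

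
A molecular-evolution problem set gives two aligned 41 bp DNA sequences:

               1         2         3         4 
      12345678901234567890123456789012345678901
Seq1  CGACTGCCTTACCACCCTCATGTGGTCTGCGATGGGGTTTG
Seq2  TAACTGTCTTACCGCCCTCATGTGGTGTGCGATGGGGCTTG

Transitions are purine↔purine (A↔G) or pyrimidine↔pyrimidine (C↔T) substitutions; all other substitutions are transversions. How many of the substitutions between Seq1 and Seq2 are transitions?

5

Differing sites — 1:C/T (Ti); 2:G/A (Ti); 7:C/T (Ti); 14:A/G (Ti); 27:C/G (Tv); 38:T/C (Ti).
Of the 6 differences, 5 transitions and 1 transversion, so the answer is 5.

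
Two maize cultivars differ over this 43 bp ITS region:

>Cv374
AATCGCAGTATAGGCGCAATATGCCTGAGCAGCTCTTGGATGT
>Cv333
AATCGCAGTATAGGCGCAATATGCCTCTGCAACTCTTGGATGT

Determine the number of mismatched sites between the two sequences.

3

Mismatches occur at site 27 (G↔C), site 28 (A↔T), site 32 (G↔A).
That gives 3 mismatches out of 43 aligned sites, so the Hamming distance is 3.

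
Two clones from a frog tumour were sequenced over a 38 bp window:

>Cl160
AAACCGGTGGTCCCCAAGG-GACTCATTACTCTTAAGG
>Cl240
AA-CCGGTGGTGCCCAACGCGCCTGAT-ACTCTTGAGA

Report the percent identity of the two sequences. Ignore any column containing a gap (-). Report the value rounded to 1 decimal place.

Excluding the 3 gap columns leaves 35 comparable sites.
The sequences differ at positions 12 (C/G), 18 (G/C), 22 (A/C), 25 (C/G), 35 (A/G), 38 (G/A).
29 of the 35 comparable sites match, so the percent identity is 29/35 × 100 = 82.9%.

82.9%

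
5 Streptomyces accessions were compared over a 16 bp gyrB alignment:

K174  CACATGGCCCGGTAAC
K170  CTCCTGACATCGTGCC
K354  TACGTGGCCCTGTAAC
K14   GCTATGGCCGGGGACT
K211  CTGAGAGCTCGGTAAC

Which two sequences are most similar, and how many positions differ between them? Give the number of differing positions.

Pairwise Hamming distances:
  K174 vs K170: 8
  K174 vs K354: 3
  K174 vs K14: 7
  K174 vs K211: 5
  K170 vs K354: 9
  K170 vs K14: 11
  K170 vs K211: 10
  K354 vs K14: 9
  K354 vs K211: 8
  K14 vs K211: 10
The smallest is 3, between K174 and K354.

3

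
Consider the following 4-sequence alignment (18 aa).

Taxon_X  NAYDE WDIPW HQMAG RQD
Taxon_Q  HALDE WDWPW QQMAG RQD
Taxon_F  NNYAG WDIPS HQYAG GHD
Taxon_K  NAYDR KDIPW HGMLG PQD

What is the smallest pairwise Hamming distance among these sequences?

4

Pairwise Hamming distances:
  Taxon_X vs Taxon_Q: 4
  Taxon_X vs Taxon_F: 7
  Taxon_X vs Taxon_K: 5
  Taxon_Q vs Taxon_F: 11
  Taxon_Q vs Taxon_K: 9
  Taxon_F vs Taxon_K: 10
The smallest is 4, between Taxon_X and Taxon_Q.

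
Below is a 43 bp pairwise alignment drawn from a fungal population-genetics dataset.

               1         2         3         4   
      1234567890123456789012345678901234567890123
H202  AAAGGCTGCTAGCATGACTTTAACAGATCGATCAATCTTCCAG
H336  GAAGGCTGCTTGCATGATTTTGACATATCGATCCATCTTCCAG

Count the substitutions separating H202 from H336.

The sequences differ at positions 1 (A/G), 11 (A/T), 18 (C/T), 22 (A/G), 26 (G/T), 34 (A/C).
That gives 6 mismatches out of 43 aligned sites, so the Hamming distance is 6.

6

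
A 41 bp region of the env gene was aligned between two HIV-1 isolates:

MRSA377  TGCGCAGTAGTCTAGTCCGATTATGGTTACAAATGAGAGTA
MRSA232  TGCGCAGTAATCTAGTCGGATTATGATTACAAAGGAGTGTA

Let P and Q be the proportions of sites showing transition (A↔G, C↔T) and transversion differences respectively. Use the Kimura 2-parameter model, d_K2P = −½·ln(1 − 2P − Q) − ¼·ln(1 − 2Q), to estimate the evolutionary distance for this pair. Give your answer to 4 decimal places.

0.1332

The sequences differ at positions 10 (G/A, transition), 18 (C/G, transversion), 26 (G/A, transition), 34 (T/G, transversion), 38 (A/T, transversion).
Of the 5 differences, 2 transitions and 3 transversions over 41 sites: P = 2/41 = 0.048780, Q = 3/41 = 0.073171.
d = −0.5·ln(0.829269) − 0.25·ln(0.853658) = −0.5·(-0.187211) − 0.25·(-0.158225) = 0.1332.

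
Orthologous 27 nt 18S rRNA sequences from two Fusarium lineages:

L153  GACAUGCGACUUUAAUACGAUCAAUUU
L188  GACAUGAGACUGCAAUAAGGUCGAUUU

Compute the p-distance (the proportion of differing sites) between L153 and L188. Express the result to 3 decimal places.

The sequences differ at positions 7 (C/A), 12 (U/G), 13 (U/C), 18 (C/A), 20 (A/G), 23 (A/G).
There are 6 differences over 27 sites, so p = 6/27 = 0.222.

0.222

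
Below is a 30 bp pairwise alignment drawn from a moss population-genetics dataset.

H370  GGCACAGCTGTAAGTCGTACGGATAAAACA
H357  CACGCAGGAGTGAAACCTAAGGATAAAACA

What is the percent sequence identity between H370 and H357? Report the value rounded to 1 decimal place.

Differing sites — 1:G/C; 2:G/A; 4:A/G; 8:C/G; 9:T/A; 12:A/G; 14:G/A; 15:T/A; 17:G/C; 20:C/A.
20 of the 30 sites match, so the percent identity is 20/30 × 100 = 66.7%.

66.7%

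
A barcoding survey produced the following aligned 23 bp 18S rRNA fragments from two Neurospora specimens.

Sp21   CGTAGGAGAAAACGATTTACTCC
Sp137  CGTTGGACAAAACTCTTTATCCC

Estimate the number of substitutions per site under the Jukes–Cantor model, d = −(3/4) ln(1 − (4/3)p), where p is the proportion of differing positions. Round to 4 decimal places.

0.3206

Mismatches occur at site 4 (A→T), site 8 (G→C), site 14 (G→T), site 15 (A→C), site 20 (C→T), site 21 (T→C).
p = 6/23 = 0.260870.
d = −0.75 · ln(1 − (4/3)·0.260870) = −0.75 · ln(0.652173) = −0.75 · (-0.427445) = 0.3206.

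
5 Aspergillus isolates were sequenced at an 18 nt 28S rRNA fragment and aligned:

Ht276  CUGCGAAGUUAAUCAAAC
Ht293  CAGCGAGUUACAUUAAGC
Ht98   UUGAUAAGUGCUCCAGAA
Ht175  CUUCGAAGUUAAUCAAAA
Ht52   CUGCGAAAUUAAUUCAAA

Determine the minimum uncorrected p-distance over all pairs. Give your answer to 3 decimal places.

Pairwise Hamming distances:
  Ht276 vs Ht293: 7
  Ht276 vs Ht98: 9
  Ht276 vs Ht175: 2
  Ht276 vs Ht52: 4
  Ht293 vs Ht98: 13
  Ht293 vs Ht175: 9
  Ht293 vs Ht52: 8
  Ht98 vs Ht175: 9
  Ht98 vs Ht52: 11
  Ht175 vs Ht52: 4
The smallest is 2 mismatches, between Ht276 and Ht175; p = 2/18 = 0.111.

0.111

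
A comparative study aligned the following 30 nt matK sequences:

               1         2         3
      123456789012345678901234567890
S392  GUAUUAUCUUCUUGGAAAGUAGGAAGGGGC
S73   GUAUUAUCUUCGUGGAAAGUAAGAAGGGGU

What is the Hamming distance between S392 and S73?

Mismatches occur at site 12 (U↔G), site 22 (G↔A), site 30 (C↔U).
That gives 3 mismatches out of 30 aligned sites, so the Hamming distance is 3.

3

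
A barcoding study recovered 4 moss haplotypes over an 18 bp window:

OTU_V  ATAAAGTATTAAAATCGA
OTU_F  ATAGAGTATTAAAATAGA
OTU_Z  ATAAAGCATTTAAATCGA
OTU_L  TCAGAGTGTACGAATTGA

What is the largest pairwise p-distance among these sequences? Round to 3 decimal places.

Pairwise Hamming distances:
  OTU_V vs OTU_F: 2
  OTU_V vs OTU_Z: 2
  OTU_V vs OTU_L: 8
  OTU_F vs OTU_Z: 4
  OTU_F vs OTU_L: 7
  OTU_Z vs OTU_L: 9
The largest is 9 mismatches, between OTU_Z and OTU_L; p = 9/18 = 0.500.

0.500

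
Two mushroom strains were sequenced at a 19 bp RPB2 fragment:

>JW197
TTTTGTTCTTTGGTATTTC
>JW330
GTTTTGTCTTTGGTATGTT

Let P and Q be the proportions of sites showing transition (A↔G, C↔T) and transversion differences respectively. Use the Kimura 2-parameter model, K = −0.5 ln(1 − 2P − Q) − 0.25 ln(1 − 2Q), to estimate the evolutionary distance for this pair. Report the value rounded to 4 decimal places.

0.3264

Mismatches occur at site 1 (T→G, transversion), site 5 (G→T, transversion), site 6 (T→G, transversion), site 17 (T→G, transversion), site 19 (C→T, transition).
Of the 5 differences, 1 transition and 4 transversions over 19 sites: P = 1/19 = 0.052632, Q = 4/19 = 0.210526.
d = −0.5·ln(0.684210) − 0.25·ln(0.578948) = −0.5·(-0.379490) − 0.25·(-0.546543) = 0.3264.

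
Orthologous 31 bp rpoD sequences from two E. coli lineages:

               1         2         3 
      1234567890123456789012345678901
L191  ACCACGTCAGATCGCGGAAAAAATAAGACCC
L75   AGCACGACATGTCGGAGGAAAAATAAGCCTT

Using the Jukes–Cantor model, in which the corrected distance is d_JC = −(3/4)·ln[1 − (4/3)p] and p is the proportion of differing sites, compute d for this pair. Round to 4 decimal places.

Mismatches occur at site 2 (C↔G), site 7 (T↔A), site 10 (G↔T), site 11 (A↔G), site 15 (C↔G), site 16 (G↔A), site 18 (A↔G), site 28 (A↔C), site 30 (C↔T), site 31 (C↔T).
p = 10/31 = 0.322581.
d = −0.75 · ln(1 − (4/3)·0.322581) = −0.75 · ln(0.569892) = −0.75 · (-0.562308) = 0.4217.

0.4217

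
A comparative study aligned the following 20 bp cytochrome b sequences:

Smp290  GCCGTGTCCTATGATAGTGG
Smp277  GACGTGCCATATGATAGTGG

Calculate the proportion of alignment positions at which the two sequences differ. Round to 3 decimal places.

0.150

Differing sites — 2:C/A; 7:T/C; 9:C/A.
There are 3 differences over 20 sites, so p = 3/20 = 0.150.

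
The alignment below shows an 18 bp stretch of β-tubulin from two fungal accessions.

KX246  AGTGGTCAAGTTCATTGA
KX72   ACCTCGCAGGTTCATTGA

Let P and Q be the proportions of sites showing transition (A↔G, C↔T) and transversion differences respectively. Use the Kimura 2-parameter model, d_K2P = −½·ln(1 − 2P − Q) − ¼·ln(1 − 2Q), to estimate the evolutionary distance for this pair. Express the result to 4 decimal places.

The sequences differ at positions 2 (G/C, transversion), 3 (T/C, transition), 4 (G/T, transversion), 5 (G/C, transversion), 6 (T/G, transversion), 9 (A/G, transition).
Of the 6 differences, 2 transitions and 4 transversions over 18 sites: P = 2/18 = 0.111111, Q = 4/18 = 0.222222.
d = −0.5·ln(0.555556) − 0.25·ln(0.555556) = −0.5·(-0.587786) − 0.25·(-0.587786) = 0.4408.

0.4408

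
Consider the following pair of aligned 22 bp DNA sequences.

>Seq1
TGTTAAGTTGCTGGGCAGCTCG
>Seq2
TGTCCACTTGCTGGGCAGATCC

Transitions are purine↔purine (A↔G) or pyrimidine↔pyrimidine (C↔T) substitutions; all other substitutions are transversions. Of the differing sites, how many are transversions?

The sequences differ at positions 4 (T/C, transition), 5 (A/C, transversion), 7 (G/C, transversion), 19 (C/A, transversion), 22 (G/C, transversion).
Of the 5 differences, 1 transition and 4 transversions, so the answer is 4.

4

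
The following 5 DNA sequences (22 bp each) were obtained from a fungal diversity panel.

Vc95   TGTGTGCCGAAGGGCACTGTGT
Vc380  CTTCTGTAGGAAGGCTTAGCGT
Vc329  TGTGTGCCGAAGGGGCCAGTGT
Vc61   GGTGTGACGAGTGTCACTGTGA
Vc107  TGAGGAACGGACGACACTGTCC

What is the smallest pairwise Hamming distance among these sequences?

Pairwise Hamming distances:
  Vc95 vs Vc380: 11
  Vc95 vs Vc329: 3
  Vc95 vs Vc61: 6
  Vc95 vs Vc107: 9
  Vc380 vs Vc329: 11
  Vc380 vs Vc61: 14
  Vc380 vs Vc107: 16
  Vc329 vs Vc61: 9
  Vc329 vs Vc107: 12
  Vc61 vs Vc107: 10
The smallest is 3, between Vc95 and Vc329.

3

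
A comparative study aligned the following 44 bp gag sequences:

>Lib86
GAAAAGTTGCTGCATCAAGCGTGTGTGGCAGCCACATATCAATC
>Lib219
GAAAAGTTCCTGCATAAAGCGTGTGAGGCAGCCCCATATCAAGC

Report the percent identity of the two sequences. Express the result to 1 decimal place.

88.6%

The sequences differ at positions 9 (G/C), 16 (C/A), 26 (T/A), 34 (A/C), 43 (T/G).
39 of the 44 sites match, so the percent identity is 39/44 × 100 = 88.6%.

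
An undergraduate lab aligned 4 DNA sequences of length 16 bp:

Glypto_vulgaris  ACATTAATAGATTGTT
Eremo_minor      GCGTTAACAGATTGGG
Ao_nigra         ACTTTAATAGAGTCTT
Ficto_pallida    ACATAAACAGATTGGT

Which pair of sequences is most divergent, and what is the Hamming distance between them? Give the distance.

7

Pairwise Hamming distances:
  Glypto_vulgaris vs Eremo_minor: 5
  Glypto_vulgaris vs Ao_nigra: 3
  Glypto_vulgaris vs Ficto_pallida: 3
  Eremo_minor vs Ao_nigra: 7
  Eremo_minor vs Ficto_pallida: 4
  Ao_nigra vs Ficto_pallida: 6
The largest is 7, between Eremo_minor and Ao_nigra.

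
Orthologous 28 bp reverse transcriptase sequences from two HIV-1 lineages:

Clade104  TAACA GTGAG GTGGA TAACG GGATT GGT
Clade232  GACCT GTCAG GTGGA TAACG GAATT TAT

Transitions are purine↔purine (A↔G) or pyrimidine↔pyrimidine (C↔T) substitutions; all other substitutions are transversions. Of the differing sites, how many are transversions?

5

Differing sites — 1:T/G (Tv); 3:A/C (Tv); 5:A/T (Tv); 8:G/C (Tv); 22:G/A (Ti); 26:G/T (Tv); 27:G/A (Ti).
Of the 7 differences, 2 transitions and 5 transversions, so the answer is 5.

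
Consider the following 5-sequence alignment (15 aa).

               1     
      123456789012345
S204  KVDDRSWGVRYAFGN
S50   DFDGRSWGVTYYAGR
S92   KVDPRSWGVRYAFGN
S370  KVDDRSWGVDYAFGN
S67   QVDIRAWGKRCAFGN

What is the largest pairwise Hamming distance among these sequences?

Pairwise Hamming distances:
  S204 vs S50: 7
  S204 vs S92: 1
  S204 vs S370: 1
  S204 vs S67: 5
  S50 vs S92: 7
  S50 vs S370: 7
  S50 vs S67: 10
  S92 vs S370: 2
  S92 vs S67: 5
  S370 vs S67: 6
The largest is 10, between S50 and S67.

10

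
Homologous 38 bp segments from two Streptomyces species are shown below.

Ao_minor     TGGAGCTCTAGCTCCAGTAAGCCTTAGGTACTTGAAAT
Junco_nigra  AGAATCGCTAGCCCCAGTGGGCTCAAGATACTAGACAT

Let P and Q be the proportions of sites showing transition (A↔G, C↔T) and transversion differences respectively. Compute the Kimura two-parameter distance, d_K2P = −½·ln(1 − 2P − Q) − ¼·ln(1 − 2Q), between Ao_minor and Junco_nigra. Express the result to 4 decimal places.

0.4685

Differing sites — 1:T/A (Tv); 3:G/A (Ti); 5:G/T (Tv); 7:T/G (Tv); 13:T/C (Ti); 19:A/G (Ti); 20:A/G (Ti); 23:C/T (Ti); 24:T/C (Ti); 25:T/A (Tv); 28:G/A (Ti); 33:T/A (Tv); 36:A/C (Tv).
Of the 13 differences, 7 transitions and 6 transversions over 38 sites: P = 7/38 = 0.184211, Q = 6/38 = 0.157895.
d = −0.5·ln(0.473683) − 0.25·ln(0.684210) = −0.5·(-0.747217) − 0.25·(-0.379490) = 0.4685.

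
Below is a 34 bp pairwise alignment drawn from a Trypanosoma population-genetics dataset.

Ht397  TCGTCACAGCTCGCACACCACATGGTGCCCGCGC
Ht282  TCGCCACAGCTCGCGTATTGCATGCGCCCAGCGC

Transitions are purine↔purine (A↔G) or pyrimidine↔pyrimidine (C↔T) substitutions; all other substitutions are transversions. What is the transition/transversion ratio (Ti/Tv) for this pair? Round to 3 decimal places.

The sequences differ at positions 4 (T/C, transition), 15 (A/G, transition), 16 (C/T, transition), 18 (C/T, transition), 19 (C/T, transition), 20 (A/G, transition), 25 (G/C, transversion), 26 (T/G, transversion), 27 (G/C, transversion), 30 (C/A, transversion).
Of the 10 differences, 6 transitions and 4 transversions, so Ti/Tv = 6/4 = 1.500.

1.500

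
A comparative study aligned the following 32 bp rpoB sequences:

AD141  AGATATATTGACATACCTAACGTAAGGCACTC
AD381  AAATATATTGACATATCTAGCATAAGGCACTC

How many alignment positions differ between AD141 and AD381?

Mismatches occur at site 2 (G→A), site 16 (C→T), site 20 (A→G), site 22 (G→A).
That gives 4 mismatches out of 32 aligned sites, so the Hamming distance is 4.

4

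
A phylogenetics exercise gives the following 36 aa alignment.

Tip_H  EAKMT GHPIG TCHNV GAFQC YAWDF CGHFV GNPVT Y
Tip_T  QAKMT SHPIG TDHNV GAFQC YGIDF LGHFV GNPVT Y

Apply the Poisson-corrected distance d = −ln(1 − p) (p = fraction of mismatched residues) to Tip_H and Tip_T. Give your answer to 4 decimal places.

The sequences differ at positions 1 (E/Q), 6 (G/S), 12 (C/D), 22 (A/G), 23 (W/I), 26 (C/L).
p = 6/36 = 0.166667.
d = −ln(1 − 0.166667) = −ln(0.833333) = 0.1823.

0.1823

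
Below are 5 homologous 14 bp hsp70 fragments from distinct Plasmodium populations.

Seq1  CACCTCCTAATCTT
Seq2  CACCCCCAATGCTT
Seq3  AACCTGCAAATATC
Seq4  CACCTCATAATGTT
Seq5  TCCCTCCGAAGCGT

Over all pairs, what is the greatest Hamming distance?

8

Pairwise Hamming distances:
  Seq1 vs Seq2: 4
  Seq1 vs Seq3: 5
  Seq1 vs Seq4: 2
  Seq1 vs Seq5: 5
  Seq2 vs Seq3: 7
  Seq2 vs Seq4: 6
  Seq2 vs Seq5: 6
  Seq3 vs Seq4: 6
  Seq3 vs Seq5: 8
  Seq4 vs Seq5: 7
The largest is 8, between Seq3 and Seq5.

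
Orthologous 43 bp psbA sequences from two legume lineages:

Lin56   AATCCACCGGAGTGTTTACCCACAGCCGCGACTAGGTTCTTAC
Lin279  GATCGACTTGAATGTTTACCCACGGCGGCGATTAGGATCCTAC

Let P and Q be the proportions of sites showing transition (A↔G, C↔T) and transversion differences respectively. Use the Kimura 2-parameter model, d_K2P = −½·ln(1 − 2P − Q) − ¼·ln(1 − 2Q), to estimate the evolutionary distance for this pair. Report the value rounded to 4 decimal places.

0.2841

The sequences differ at positions 1 (A/G, transition), 5 (C/G, transversion), 8 (C/T, transition), 9 (G/T, transversion), 12 (G/A, transition), 24 (A/G, transition), 27 (C/G, transversion), 32 (C/T, transition), 37 (T/A, transversion), 40 (T/C, transition).
Of the 10 differences, 6 transitions and 4 transversions over 43 sites: P = 6/43 = 0.139535, Q = 4/43 = 0.093023.
d = −0.5·ln(0.627907) − 0.25·ln(0.813954) = −0.5·(-0.465363) − 0.25·(-0.205851) = 0.2841.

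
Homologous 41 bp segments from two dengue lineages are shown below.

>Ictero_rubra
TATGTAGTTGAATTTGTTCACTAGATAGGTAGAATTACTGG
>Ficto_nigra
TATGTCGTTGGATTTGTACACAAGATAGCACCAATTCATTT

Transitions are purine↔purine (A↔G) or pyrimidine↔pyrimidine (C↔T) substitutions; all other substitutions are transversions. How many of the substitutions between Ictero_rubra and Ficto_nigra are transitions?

1

Mismatches occur at site 6 (A/C, transversion), site 11 (A/G, transition), site 18 (T/A, transversion), site 22 (T/A, transversion), site 29 (G/C, transversion), site 30 (T/A, transversion), site 31 (A/C, transversion), site 32 (G/C, transversion), site 37 (A/C, transversion), site 38 (C/A, transversion), site 40 (G/T, transversion), site 41 (G/T, transversion).
Of the 12 differences, 1 transition and 11 transversions, so the answer is 1.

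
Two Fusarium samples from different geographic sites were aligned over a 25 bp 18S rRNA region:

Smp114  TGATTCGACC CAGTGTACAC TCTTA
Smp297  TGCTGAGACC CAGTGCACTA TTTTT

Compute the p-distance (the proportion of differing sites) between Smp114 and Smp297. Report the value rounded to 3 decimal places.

0.320

Mismatches occur at site 3 (A/C), site 5 (T/G), site 6 (C/A), site 16 (T/C), site 19 (A/T), site 20 (C/A), site 22 (C/T), site 25 (A/T).
There are 8 differences over 25 sites, so p = 8/25 = 0.320.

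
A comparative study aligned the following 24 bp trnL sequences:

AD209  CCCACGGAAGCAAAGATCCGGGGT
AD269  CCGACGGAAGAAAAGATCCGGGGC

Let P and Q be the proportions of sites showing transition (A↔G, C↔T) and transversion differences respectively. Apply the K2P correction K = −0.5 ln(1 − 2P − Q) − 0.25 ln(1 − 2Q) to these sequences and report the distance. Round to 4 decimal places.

Differing sites — 3:C/G (Tv); 11:C/A (Tv); 24:T/C (Ti).
Of the 3 differences, 1 transition and 2 transversions over 24 sites: P = 1/24 = 0.041667, Q = 2/24 = 0.083333.
d = −0.5·ln(0.833333) − 0.25·ln(0.833334) = −0.5·(-0.182322) − 0.25·(-0.182321) = 0.1367.

0.1367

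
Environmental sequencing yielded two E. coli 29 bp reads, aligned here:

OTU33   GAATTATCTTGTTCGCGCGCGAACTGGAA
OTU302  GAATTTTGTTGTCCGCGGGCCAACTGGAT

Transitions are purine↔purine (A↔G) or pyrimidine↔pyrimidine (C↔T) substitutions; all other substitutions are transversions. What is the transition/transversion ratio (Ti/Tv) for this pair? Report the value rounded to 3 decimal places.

0.200

Mismatches occur at site 6 (A↔T, transversion), site 8 (C↔G, transversion), site 13 (T↔C, transition), site 18 (C↔G, transversion), site 21 (G↔C, transversion), site 29 (A↔T, transversion).
Of the 6 differences, 1 transition and 5 transversions, so Ti/Tv = 1/5 = 0.200.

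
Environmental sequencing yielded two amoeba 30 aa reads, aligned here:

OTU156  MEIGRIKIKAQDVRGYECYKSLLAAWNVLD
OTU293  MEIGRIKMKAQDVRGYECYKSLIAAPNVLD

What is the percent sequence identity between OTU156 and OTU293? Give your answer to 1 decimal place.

Differing sites — 8:I/M; 23:L/I; 26:W/P.
27 of the 30 sites match, so the percent identity is 27/30 × 100 = 90.0%.

90.0%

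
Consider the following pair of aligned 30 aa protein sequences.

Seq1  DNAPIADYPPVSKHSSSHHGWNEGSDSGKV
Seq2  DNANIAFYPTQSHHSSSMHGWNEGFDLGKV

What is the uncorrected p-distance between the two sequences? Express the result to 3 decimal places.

Mismatches occur at site 4 (P→N), site 7 (D→F), site 10 (P→T), site 11 (V→Q), site 13 (K→H), site 18 (H→M), site 25 (S→F), site 27 (S→L).
There are 8 differences over 30 sites, so p = 8/30 = 0.267.

0.267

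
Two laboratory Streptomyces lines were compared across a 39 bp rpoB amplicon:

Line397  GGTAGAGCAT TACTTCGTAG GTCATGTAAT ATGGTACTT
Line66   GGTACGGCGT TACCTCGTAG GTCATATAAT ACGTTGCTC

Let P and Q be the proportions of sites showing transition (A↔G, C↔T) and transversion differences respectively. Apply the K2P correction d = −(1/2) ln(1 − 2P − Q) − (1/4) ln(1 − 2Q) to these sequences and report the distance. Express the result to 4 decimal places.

Differing sites — 5:G/C (Tv); 6:A/G (Ti); 9:A/G (Ti); 14:T/C (Ti); 26:G/A (Ti); 32:T/C (Ti); 34:G/T (Tv); 36:A/G (Ti); 39:T/C (Ti).
Of the 9 differences, 7 transitions and 2 transversions over 39 sites: P = 7/39 = 0.179487, Q = 2/39 = 0.051282.
d = −0.5·ln(0.589744) − 0.25·ln(0.897436) = −0.5·(-0.528067) − 0.25·(-0.108213) = 0.2911.

0.2911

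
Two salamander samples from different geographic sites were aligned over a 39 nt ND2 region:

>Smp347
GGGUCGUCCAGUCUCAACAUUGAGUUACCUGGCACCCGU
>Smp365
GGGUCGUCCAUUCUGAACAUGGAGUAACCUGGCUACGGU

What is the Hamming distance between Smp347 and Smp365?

7

Differing sites — 11:G/U; 15:C/G; 21:U/G; 26:U/A; 34:A/U; 35:C/A; 37:C/G.
That gives 7 mismatches out of 39 aligned sites, so the Hamming distance is 7.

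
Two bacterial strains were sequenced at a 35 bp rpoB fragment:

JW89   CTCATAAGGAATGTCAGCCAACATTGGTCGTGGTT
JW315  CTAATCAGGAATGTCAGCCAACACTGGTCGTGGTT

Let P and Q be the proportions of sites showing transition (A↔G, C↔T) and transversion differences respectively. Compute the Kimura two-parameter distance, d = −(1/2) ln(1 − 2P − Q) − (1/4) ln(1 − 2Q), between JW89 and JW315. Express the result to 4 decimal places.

0.0910

Differing sites — 3:C/A (Tv); 6:A/C (Tv); 24:T/C (Ti).
Of the 3 differences, 1 transition and 2 transversions over 35 sites: P = 1/35 = 0.028571, Q = 2/35 = 0.057143.
d = −0.5·ln(0.885715) − 0.25·ln(0.885714) = −0.5·(-0.121360) − 0.25·(-0.121361) = 0.0910.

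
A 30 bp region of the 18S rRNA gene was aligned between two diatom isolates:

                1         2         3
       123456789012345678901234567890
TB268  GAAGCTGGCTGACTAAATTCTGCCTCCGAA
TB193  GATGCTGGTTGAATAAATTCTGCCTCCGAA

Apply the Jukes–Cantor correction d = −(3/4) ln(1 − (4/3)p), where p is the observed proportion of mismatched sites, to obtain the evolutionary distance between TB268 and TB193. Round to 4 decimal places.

Differing sites — 3:A/T; 9:C/T; 13:C/A.
p = 3/30 = 0.100000.
d = −0.75 · ln(1 − (4/3)·0.100000) = −0.75 · ln(0.866667) = −0.75 · (-0.143100) = 0.1073.

0.1073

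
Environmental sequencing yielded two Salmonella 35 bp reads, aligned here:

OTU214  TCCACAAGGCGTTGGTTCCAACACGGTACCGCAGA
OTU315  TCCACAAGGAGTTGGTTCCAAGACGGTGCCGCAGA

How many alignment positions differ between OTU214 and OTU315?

3

The sequences differ at positions 10 (C/A), 22 (C/G), 28 (A/G).
That gives 3 mismatches out of 35 aligned sites, so the Hamming distance is 3.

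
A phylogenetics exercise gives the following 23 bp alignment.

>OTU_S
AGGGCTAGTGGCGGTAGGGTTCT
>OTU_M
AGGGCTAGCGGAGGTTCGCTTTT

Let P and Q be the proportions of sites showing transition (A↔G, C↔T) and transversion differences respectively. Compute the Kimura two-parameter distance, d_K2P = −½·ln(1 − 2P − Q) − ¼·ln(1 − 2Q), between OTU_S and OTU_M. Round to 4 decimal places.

The sequences differ at positions 9 (T/C, transition), 12 (C/A, transversion), 16 (A/T, transversion), 17 (G/C, transversion), 19 (G/C, transversion), 22 (C/T, transition).
Of the 6 differences, 2 transitions and 4 transversions over 23 sites: P = 2/23 = 0.086957, Q = 4/23 = 0.173913.
d = −0.5·ln(0.652173) − 0.25·ln(0.652174) = −0.5·(-0.427445) − 0.25·(-0.427444) = 0.3206.

0.3206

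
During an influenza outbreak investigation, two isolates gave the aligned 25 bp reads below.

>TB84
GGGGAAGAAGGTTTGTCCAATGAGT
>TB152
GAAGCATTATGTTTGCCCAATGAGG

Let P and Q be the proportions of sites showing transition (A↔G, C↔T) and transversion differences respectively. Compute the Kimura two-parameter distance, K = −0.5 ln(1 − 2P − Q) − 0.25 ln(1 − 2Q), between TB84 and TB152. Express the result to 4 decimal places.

The sequences differ at positions 2 (G/A, transition), 3 (G/A, transition), 5 (A/C, transversion), 7 (G/T, transversion), 8 (A/T, transversion), 10 (G/T, transversion), 16 (T/C, transition), 25 (T/G, transversion).
Of the 8 differences, 3 transitions and 5 transversions over 25 sites: P = 3/25 = 0.120000, Q = 5/25 = 0.200000.
d = −0.5·ln(0.560000) − 0.25·ln(0.600000) = −0.5·(-0.579818) − 0.25·(-0.510826) = 0.4176.

0.4176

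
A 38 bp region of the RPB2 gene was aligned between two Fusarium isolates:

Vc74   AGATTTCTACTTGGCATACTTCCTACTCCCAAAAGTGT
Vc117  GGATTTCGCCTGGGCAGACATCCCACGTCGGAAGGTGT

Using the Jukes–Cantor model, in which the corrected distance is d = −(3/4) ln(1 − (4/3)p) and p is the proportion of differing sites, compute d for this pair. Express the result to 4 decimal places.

The sequences differ at positions 1 (A/G), 8 (T/G), 9 (A/C), 12 (T/G), 17 (T/G), 20 (T/A), 24 (T/C), 27 (T/G), 28 (C/T), 30 (C/G), 31 (A/G), 34 (A/G).
p = 12/38 = 0.315789.
d = −0.75 · ln(1 − (4/3)·0.315789) = −0.75 · ln(0.578948) = −0.75 · (-0.546543) = 0.4099.

0.4099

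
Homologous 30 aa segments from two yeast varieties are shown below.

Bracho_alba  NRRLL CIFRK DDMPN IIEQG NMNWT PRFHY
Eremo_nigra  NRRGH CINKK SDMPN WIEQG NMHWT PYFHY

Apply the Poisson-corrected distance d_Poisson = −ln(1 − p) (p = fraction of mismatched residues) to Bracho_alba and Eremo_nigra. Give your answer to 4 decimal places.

The sequences differ at positions 4 (L/G), 5 (L/H), 8 (F/N), 9 (R/K), 11 (D/S), 16 (I/W), 23 (N/H), 27 (R/Y).
p = 8/30 = 0.266667.
d = −ln(1 − 0.266667) = −ln(0.733333) = 0.3102.

0.3102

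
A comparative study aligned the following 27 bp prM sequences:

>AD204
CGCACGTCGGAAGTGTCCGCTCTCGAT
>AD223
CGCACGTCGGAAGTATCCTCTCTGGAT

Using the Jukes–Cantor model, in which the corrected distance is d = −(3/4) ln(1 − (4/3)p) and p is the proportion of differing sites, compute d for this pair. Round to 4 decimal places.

0.1203

The sequences differ at positions 15 (G/A), 19 (G/T), 24 (C/G).
p = 3/27 = 0.111111.
d = −0.75 · ln(1 − (4/3)·0.111111) = −0.75 · ln(0.851852) = −0.75 · (-0.160342) = 0.1203.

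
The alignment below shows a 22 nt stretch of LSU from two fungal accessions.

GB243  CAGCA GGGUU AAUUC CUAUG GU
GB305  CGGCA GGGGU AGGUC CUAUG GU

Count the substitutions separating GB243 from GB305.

4

The sequences differ at positions 2 (A/G), 9 (U/G), 12 (A/G), 13 (U/G).
That gives 4 mismatches out of 22 aligned sites, so the Hamming distance is 4.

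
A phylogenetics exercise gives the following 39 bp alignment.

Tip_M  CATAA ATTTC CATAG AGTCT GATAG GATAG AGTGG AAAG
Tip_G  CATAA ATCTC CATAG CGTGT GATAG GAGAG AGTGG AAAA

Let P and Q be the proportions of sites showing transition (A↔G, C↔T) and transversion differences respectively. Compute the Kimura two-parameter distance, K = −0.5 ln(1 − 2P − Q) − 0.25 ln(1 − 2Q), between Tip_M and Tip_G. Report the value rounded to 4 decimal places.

0.1407

The sequences differ at positions 8 (T/C, transition), 16 (A/C, transversion), 19 (C/G, transversion), 28 (T/G, transversion), 39 (G/A, transition).
Of the 5 differences, 2 transitions and 3 transversions over 39 sites: P = 2/39 = 0.051282, Q = 3/39 = 0.076923.
d = −0.5·ln(0.820513) − 0.25·ln(0.846154) = −0.5·(-0.197826) − 0.25·(-0.167054) = 0.1407.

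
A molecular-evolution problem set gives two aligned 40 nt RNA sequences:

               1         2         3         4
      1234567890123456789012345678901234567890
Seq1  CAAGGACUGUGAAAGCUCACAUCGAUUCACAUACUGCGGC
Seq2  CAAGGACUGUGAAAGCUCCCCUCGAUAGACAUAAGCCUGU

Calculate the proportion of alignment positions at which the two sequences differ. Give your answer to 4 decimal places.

The sequences differ at positions 19 (A/C), 21 (A/C), 27 (U/A), 28 (C/G), 34 (C/A), 35 (U/G), 36 (G/C), 38 (G/U), 40 (C/U).
There are 9 differences over 40 sites, so p = 9/40 = 0.2250.

0.2250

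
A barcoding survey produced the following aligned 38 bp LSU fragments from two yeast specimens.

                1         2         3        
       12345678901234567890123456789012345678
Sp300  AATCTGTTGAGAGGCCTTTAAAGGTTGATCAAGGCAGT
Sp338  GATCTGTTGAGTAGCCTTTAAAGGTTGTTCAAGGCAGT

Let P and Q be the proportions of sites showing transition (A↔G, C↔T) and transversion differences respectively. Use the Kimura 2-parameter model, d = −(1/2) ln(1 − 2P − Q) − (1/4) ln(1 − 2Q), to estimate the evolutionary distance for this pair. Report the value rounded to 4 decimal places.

Mismatches occur at site 1 (A↔G, transition), site 12 (A↔T, transversion), site 13 (G↔A, transition), site 28 (A↔T, transversion).
Of the 4 differences, 2 transitions and 2 transversions over 38 sites: P = 2/38 = 0.052632, Q = 2/38 = 0.052632.
d = −0.5·ln(0.842104) − 0.25·ln(0.894736) = −0.5·(-0.171852) − 0.25·(-0.111227) = 0.1137.

0.1137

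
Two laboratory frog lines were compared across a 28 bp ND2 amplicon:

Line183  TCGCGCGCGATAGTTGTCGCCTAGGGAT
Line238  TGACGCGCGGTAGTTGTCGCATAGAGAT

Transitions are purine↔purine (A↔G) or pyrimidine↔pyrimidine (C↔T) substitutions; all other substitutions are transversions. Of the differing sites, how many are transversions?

Differing sites — 2:C/G (Tv); 3:G/A (Ti); 10:A/G (Ti); 21:C/A (Tv); 25:G/A (Ti).
Of the 5 differences, 3 transitions and 2 transversions, so the answer is 2.

2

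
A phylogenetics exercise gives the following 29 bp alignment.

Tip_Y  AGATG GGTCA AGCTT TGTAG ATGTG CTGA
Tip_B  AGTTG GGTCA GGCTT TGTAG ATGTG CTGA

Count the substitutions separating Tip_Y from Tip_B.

2

The sequences differ at positions 3 (A/T), 11 (A/G).
That gives 2 mismatches out of 29 aligned sites, so the Hamming distance is 2.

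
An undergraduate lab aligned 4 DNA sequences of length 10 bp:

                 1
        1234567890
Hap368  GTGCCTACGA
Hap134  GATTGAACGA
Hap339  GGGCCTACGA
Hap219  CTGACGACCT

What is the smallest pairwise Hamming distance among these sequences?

Pairwise Hamming distances:
  Hap368 vs Hap134: 5
  Hap368 vs Hap339: 1
  Hap368 vs Hap219: 5
  Hap134 vs Hap339: 5
  Hap134 vs Hap219: 8
  Hap339 vs Hap219: 6
The smallest is 1, between Hap368 and Hap339.

1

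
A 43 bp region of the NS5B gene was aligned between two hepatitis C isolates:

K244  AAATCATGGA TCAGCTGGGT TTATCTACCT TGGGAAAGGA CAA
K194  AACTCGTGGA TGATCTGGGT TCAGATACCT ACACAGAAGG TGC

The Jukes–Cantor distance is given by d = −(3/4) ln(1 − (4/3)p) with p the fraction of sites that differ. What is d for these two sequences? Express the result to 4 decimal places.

The sequences differ at positions 3 (A/C), 6 (A/G), 12 (C/G), 14 (G/T), 22 (T/C), 24 (T/G), 25 (C/A), 31 (T/A), 32 (G/C), 33 (G/A), 34 (G/C), 36 (A/G), 38 (G/A), 40 (A/G), 41 (C/T), 42 (A/G), 43 (A/C).
p = 17/43 = 0.395349.
d = −0.75 · ln(1 − (4/3)·0.395349) = −0.75 · ln(0.472868) = −0.75 · (-0.748939) = 0.5617.

0.5617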